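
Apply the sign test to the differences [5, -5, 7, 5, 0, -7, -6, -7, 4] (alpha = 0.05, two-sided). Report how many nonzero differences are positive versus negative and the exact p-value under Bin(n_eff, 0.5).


Step 1: Discard zero differences. Original n = 9; n_eff = number of nonzero differences = 8.
Nonzero differences (with sign): +5, -5, +7, +5, -7, -6, -7, +4
Step 2: Count signs: positive = 4, negative = 4.
Step 3: Under H0: P(positive) = 0.5, so the number of positives S ~ Bin(8, 0.5).
Step 4: Two-sided exact p-value = sum of Bin(8,0.5) probabilities at or below the observed probability = 1.000000.
Step 5: alpha = 0.05. fail to reject H0.

n_eff = 8, pos = 4, neg = 4, p = 1.000000, fail to reject H0.


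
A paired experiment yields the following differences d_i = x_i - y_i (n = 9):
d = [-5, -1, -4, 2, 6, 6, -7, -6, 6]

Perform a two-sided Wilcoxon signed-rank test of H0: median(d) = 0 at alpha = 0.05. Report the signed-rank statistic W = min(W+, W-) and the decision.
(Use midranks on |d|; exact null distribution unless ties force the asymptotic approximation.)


Step 1: Drop any zero differences (none here) and take |d_i|.
|d| = [5, 1, 4, 2, 6, 6, 7, 6, 6]
Step 2: Midrank |d_i| (ties get averaged ranks).
ranks: |5|->4, |1|->1, |4|->3, |2|->2, |6|->6.5, |6|->6.5, |7|->9, |6|->6.5, |6|->6.5
Step 3: Attach original signs; sum ranks with positive sign and with negative sign.
W+ = 2 + 6.5 + 6.5 + 6.5 = 21.5
W- = 4 + 1 + 3 + 9 + 6.5 = 23.5
(Check: W+ + W- = 45 should equal n(n+1)/2 = 45.)
Step 4: Test statistic W = min(W+, W-) = 21.5.
Step 5: Ties in |d|, so use the tie-corrected normal approximation.
        E[W] = n(n+1)/4 = 9*10/4 = 22.5.
        Tie groups: |d|=6 (t=4); sum(t^3 - t) = 60.
        Var[W] = n(n+1)(2n+1)/24 - sum(t^3-t)/48 = 1710/24 - 60/48 = 70.
        z = (W - E[W]) / sqrt(Var[W]) = (21.5 - 22.5) / 8.3666 = -0.1195.
        Two-sided p = 2*Phi(z) = 0.904861.
Step 6: alpha = 0.05. fail to reject H0.

W+ = 21.5, W- = 23.5, W = min = 21.5, p = 0.904861, fail to reject H0.


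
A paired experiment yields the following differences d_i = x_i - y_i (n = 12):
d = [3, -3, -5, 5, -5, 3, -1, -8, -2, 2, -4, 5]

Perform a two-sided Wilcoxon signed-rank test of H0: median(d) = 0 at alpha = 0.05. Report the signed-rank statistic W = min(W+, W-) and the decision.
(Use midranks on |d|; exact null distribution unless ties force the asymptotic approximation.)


Step 1: Drop any zero differences (none here) and take |d_i|.
|d| = [3, 3, 5, 5, 5, 3, 1, 8, 2, 2, 4, 5]
Step 2: Midrank |d_i| (ties get averaged ranks).
ranks: |3|->5, |3|->5, |5|->9.5, |5|->9.5, |5|->9.5, |3|->5, |1|->1, |8|->12, |2|->2.5, |2|->2.5, |4|->7, |5|->9.5
Step 3: Attach original signs; sum ranks with positive sign and with negative sign.
W+ = 5 + 9.5 + 5 + 2.5 + 9.5 = 31.5
W- = 5 + 9.5 + 9.5 + 1 + 12 + 2.5 + 7 = 46.5
(Check: W+ + W- = 78 should equal n(n+1)/2 = 78.)
Step 4: Test statistic W = min(W+, W-) = 31.5.
Step 5: Ties in |d|, so use the tie-corrected normal approximation.
        E[W] = n(n+1)/4 = 12*13/4 = 39.
        Tie groups: |d|=2 (t=2), |d|=3 (t=3), |d|=5 (t=4); sum(t^3 - t) = 90.
        Var[W] = n(n+1)(2n+1)/24 - sum(t^3-t)/48 = 3900/24 - 90/48 = 160.625.
        z = (W - E[W]) / sqrt(Var[W]) = (31.5 - 39) / 12.6738 = -0.5918.
        Two-sided p = 2*Phi(z) = 0.554003.
Step 6: alpha = 0.05. fail to reject H0.

W+ = 31.5, W- = 46.5, W = min = 31.5, p = 0.554003, fail to reject H0.


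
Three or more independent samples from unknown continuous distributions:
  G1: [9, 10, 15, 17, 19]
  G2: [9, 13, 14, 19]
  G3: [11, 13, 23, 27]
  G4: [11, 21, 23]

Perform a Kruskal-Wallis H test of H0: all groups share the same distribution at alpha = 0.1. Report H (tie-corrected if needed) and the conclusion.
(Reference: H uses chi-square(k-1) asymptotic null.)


Step 1: Combine all N = 16 observations and assign midranks.
sorted (value, group, rank): (9,G1,1.5), (9,G2,1.5), (10,G1,3), (11,G3,4.5), (11,G4,4.5), (13,G2,6.5), (13,G3,6.5), (14,G2,8), (15,G1,9), (17,G1,10), (19,G1,11.5), (19,G2,11.5), (21,G4,13), (23,G3,14.5), (23,G4,14.5), (27,G3,16)
Step 2: Sum ranks within each group.
R_1 = 35 (n_1 = 5)
R_2 = 27.5 (n_2 = 4)
R_3 = 41.5 (n_3 = 4)
R_4 = 32 (n_4 = 3)
Step 3: H = 12/(N(N+1)) * sum(R_i^2/n_i) - 3(N+1)
     = 12/(16*17) * (35^2/5 + 27.5^2/4 + 41.5^2/4 + 32^2/3) - 3*17
     = 0.044118 * 1205.96 - 51
     = 2.204044.
Step 4: Ties present; correction factor C = 1 - 30/(16^3 - 16) = 0.992647. Corrected H = 2.204044 / 0.992647 = 2.220370.
Step 5: Under H0, H ~ chi^2(3); p-value = 0.527947.
Step 6: alpha = 0.1. fail to reject H0.

H = 2.2204, df = 3, p = 0.527947, fail to reject H0.


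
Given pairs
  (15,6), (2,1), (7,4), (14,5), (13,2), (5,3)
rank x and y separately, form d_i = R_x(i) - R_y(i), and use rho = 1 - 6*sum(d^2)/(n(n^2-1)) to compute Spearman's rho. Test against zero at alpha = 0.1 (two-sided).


Step 1: Rank x and y separately (midranks; no ties here).
rank(x): 15->6, 2->1, 7->3, 14->5, 13->4, 5->2
rank(y): 6->6, 1->1, 4->4, 5->5, 2->2, 3->3
Step 2: d_i = R_x(i) - R_y(i); compute d_i^2.
  (6-6)^2=0, (1-1)^2=0, (3-4)^2=1, (5-5)^2=0, (4-2)^2=4, (2-3)^2=1
sum(d^2) = 6.
Step 3: rho = 1 - 6*6 / (6*(6^2 - 1)) = 1 - 36/210 = 0.828571.
Step 4: Under H0, t = rho * sqrt((n-2)/(1-rho^2)) = 2.9598 ~ t(4).
Step 5: Two-sided p-value from the t-distribution with 4 df = 0.041563.
Step 6: alpha = 0.1. reject H0.

rho = 0.8286, p = 0.041563, reject H0 at alpha = 0.1.


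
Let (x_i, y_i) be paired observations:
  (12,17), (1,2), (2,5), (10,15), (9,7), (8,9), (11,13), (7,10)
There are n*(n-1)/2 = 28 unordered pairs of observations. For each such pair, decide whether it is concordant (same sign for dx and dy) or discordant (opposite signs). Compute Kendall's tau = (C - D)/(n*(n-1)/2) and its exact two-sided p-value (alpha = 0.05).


Step 1: Enumerate the 28 unordered pairs (i,j) with i<j and classify each by sign(x_j-x_i) * sign(y_j-y_i).
  (1,2):dx=-11,dy=-15->C; (1,3):dx=-10,dy=-12->C; (1,4):dx=-2,dy=-2->C; (1,5):dx=-3,dy=-10->C
  (1,6):dx=-4,dy=-8->C; (1,7):dx=-1,dy=-4->C; (1,8):dx=-5,dy=-7->C; (2,3):dx=+1,dy=+3->C
  (2,4):dx=+9,dy=+13->C; (2,5):dx=+8,dy=+5->C; (2,6):dx=+7,dy=+7->C; (2,7):dx=+10,dy=+11->C
  (2,8):dx=+6,dy=+8->C; (3,4):dx=+8,dy=+10->C; (3,5):dx=+7,dy=+2->C; (3,6):dx=+6,dy=+4->C
  (3,7):dx=+9,dy=+8->C; (3,8):dx=+5,dy=+5->C; (4,5):dx=-1,dy=-8->C; (4,6):dx=-2,dy=-6->C
  (4,7):dx=+1,dy=-2->D; (4,8):dx=-3,dy=-5->C; (5,6):dx=-1,dy=+2->D; (5,7):dx=+2,dy=+6->C
  (5,8):dx=-2,dy=+3->D; (6,7):dx=+3,dy=+4->C; (6,8):dx=-1,dy=+1->D; (7,8):dx=-4,dy=-3->C
Step 2: C = 24, D = 4, total pairs = 28.
Step 3: tau = (C - D)/(n(n-1)/2) = (24 - 4)/28 = 0.714286.
Step 4: Exact two-sided p-value (enumerate n! = 40320 permutations of y under H0): p = 0.014137.
Step 5: alpha = 0.05. reject H0.

tau_b = 0.7143 (C=24, D=4), p = 0.014137, reject H0.


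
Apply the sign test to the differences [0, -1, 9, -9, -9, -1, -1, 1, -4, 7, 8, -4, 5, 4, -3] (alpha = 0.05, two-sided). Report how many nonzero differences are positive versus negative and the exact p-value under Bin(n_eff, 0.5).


Step 1: Discard zero differences. Original n = 15; n_eff = number of nonzero differences = 14.
Nonzero differences (with sign): -1, +9, -9, -9, -1, -1, +1, -4, +7, +8, -4, +5, +4, -3
Step 2: Count signs: positive = 6, negative = 8.
Step 3: Under H0: P(positive) = 0.5, so the number of positives S ~ Bin(14, 0.5).
Step 4: Two-sided exact p-value = sum of Bin(14,0.5) probabilities at or below the observed probability = 0.790527.
Step 5: alpha = 0.05. fail to reject H0.

n_eff = 14, pos = 6, neg = 8, p = 0.790527, fail to reject H0.


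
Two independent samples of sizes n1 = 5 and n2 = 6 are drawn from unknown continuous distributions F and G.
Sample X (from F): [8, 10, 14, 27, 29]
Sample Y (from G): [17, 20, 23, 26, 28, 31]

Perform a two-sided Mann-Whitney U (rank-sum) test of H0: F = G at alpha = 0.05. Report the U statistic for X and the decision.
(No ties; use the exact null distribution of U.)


Step 1: Combine and sort all 11 observations; assign midranks.
sorted (value, group): (8,X), (10,X), (14,X), (17,Y), (20,Y), (23,Y), (26,Y), (27,X), (28,Y), (29,X), (31,Y)
ranks: 8->1, 10->2, 14->3, 17->4, 20->5, 23->6, 26->7, 27->8, 28->9, 29->10, 31->11
Step 2: Rank sum for X: R1 = 1 + 2 + 3 + 8 + 10 = 24.
Step 3: U_X = R1 - n1(n1+1)/2 = 24 - 5*6/2 = 24 - 15 = 9.
       U_Y = n1*n2 - U_X = 30 - 9 = 21.
Step 4: No ties, so the exact null distribution of U (based on enumerating the C(11,5) = 462 equally likely rank assignments) gives the two-sided p-value.
Step 5: p-value = 0.329004; compare to alpha = 0.05. fail to reject H0.

U_X = 9, p = 0.329004, fail to reject H0 at alpha = 0.05.


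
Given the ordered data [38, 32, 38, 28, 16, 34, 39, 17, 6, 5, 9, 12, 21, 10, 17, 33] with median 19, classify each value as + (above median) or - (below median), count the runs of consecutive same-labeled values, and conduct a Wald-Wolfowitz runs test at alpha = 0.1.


Step 1: Compute median = 19; label A = above, B = below.
Labels in order: AAAABAABBBBBABBA  (n_A = 8, n_B = 8)
Step 2: Count runs R = 7.
Step 3: Under H0 (random ordering), E[R] = 2*n_A*n_B/(n_A+n_B) + 1 = 2*8*8/16 + 1 = 9.0000.
        Var[R] = 2*n_A*n_B*(2*n_A*n_B - n_A - n_B) / ((n_A+n_B)^2 * (n_A+n_B-1)) = 14336/3840 = 3.7333.
        SD[R] = 1.9322.
Step 4: Continuity-corrected z = (R + 0.5 - E[R]) / SD[R] = (7 + 0.5 - 9.0000) / 1.9322 = -0.7763.
Step 5: Two-sided p-value via normal approximation = 2*(1 - Phi(|z|)) = 0.437558.
Step 6: alpha = 0.1. fail to reject H0.

R = 7, z = -0.7763, p = 0.437558, fail to reject H0.


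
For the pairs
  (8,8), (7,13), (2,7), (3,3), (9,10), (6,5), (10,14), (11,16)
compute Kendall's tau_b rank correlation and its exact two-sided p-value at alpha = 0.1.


Step 1: Enumerate the 28 unordered pairs (i,j) with i<j and classify each by sign(x_j-x_i) * sign(y_j-y_i).
  (1,2):dx=-1,dy=+5->D; (1,3):dx=-6,dy=-1->C; (1,4):dx=-5,dy=-5->C; (1,5):dx=+1,dy=+2->C
  (1,6):dx=-2,dy=-3->C; (1,7):dx=+2,dy=+6->C; (1,8):dx=+3,dy=+8->C; (2,3):dx=-5,dy=-6->C
  (2,4):dx=-4,dy=-10->C; (2,5):dx=+2,dy=-3->D; (2,6):dx=-1,dy=-8->C; (2,7):dx=+3,dy=+1->C
  (2,8):dx=+4,dy=+3->C; (3,4):dx=+1,dy=-4->D; (3,5):dx=+7,dy=+3->C; (3,6):dx=+4,dy=-2->D
  (3,7):dx=+8,dy=+7->C; (3,8):dx=+9,dy=+9->C; (4,5):dx=+6,dy=+7->C; (4,6):dx=+3,dy=+2->C
  (4,7):dx=+7,dy=+11->C; (4,8):dx=+8,dy=+13->C; (5,6):dx=-3,dy=-5->C; (5,7):dx=+1,dy=+4->C
  (5,8):dx=+2,dy=+6->C; (6,7):dx=+4,dy=+9->C; (6,8):dx=+5,dy=+11->C; (7,8):dx=+1,dy=+2->C
Step 2: C = 24, D = 4, total pairs = 28.
Step 3: tau = (C - D)/(n(n-1)/2) = (24 - 4)/28 = 0.714286.
Step 4: Exact two-sided p-value (enumerate n! = 40320 permutations of y under H0): p = 0.014137.
Step 5: alpha = 0.1. reject H0.

tau_b = 0.7143 (C=24, D=4), p = 0.014137, reject H0.


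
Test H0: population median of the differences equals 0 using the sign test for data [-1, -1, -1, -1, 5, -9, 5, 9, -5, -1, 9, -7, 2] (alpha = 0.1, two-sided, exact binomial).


Step 1: Discard zero differences. Original n = 13; n_eff = number of nonzero differences = 13.
Nonzero differences (with sign): -1, -1, -1, -1, +5, -9, +5, +9, -5, -1, +9, -7, +2
Step 2: Count signs: positive = 5, negative = 8.
Step 3: Under H0: P(positive) = 0.5, so the number of positives S ~ Bin(13, 0.5).
Step 4: Two-sided exact p-value = sum of Bin(13,0.5) probabilities at or below the observed probability = 0.581055.
Step 5: alpha = 0.1. fail to reject H0.

n_eff = 13, pos = 5, neg = 8, p = 0.581055, fail to reject H0.


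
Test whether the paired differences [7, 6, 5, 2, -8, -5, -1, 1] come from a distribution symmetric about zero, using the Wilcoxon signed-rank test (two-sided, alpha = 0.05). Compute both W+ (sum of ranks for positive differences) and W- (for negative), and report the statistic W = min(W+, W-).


Step 1: Drop any zero differences (none here) and take |d_i|.
|d| = [7, 6, 5, 2, 8, 5, 1, 1]
Step 2: Midrank |d_i| (ties get averaged ranks).
ranks: |7|->7, |6|->6, |5|->4.5, |2|->3, |8|->8, |5|->4.5, |1|->1.5, |1|->1.5
Step 3: Attach original signs; sum ranks with positive sign and with negative sign.
W+ = 7 + 6 + 4.5 + 3 + 1.5 = 22
W- = 8 + 4.5 + 1.5 = 14
(Check: W+ + W- = 36 should equal n(n+1)/2 = 36.)
Step 4: Test statistic W = min(W+, W-) = 14.
Step 5: Ties in |d|, so use the tie-corrected normal approximation.
        E[W] = n(n+1)/4 = 8*9/4 = 18.
        Tie groups: |d|=1 (t=2), |d|=5 (t=2); sum(t^3 - t) = 12.
        Var[W] = n(n+1)(2n+1)/24 - sum(t^3-t)/48 = 1224/24 - 12/48 = 50.75.
        z = (W - E[W]) / sqrt(Var[W]) = (14 - 18) / 7.1239 = -0.5615.
        Two-sided p = 2*Phi(z) = 0.574464.
Step 6: alpha = 0.05. fail to reject H0.

W+ = 22, W- = 14, W = min = 14, p = 0.574464, fail to reject H0.


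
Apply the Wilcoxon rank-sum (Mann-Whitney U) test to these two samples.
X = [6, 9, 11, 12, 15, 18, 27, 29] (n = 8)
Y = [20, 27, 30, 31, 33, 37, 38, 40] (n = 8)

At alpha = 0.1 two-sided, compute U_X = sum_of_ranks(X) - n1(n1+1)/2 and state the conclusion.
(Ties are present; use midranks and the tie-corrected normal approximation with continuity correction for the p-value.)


Step 1: Combine and sort all 16 observations; assign midranks.
sorted (value, group): (6,X), (9,X), (11,X), (12,X), (15,X), (18,X), (20,Y), (27,X), (27,Y), (29,X), (30,Y), (31,Y), (33,Y), (37,Y), (38,Y), (40,Y)
ranks: 6->1, 9->2, 11->3, 12->4, 15->5, 18->6, 20->7, 27->8.5, 27->8.5, 29->10, 30->11, 31->12, 33->13, 37->14, 38->15, 40->16
Step 2: Rank sum for X: R1 = 1 + 2 + 3 + 4 + 5 + 6 + 8.5 + 10 = 39.5.
Step 3: U_X = R1 - n1(n1+1)/2 = 39.5 - 8*9/2 = 39.5 - 36 = 3.5.
       U_Y = n1*n2 - U_X = 64 - 3.5 = 60.5.
Step 4: Ties are present, so use the tie-corrected normal approximation (with continuity correction) for the p-value.
Step 5: p-value = 0.003253; compare to alpha = 0.1. reject H0.

U_X = 3.5, p = 0.003253, reject H0 at alpha = 0.1.


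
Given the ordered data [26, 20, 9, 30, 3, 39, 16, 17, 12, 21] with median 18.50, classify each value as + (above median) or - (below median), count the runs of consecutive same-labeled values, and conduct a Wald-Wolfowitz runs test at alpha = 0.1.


Step 1: Compute median = 18.50; label A = above, B = below.
Labels in order: AABABABBBA  (n_A = 5, n_B = 5)
Step 2: Count runs R = 7.
Step 3: Under H0 (random ordering), E[R] = 2*n_A*n_B/(n_A+n_B) + 1 = 2*5*5/10 + 1 = 6.0000.
        Var[R] = 2*n_A*n_B*(2*n_A*n_B - n_A - n_B) / ((n_A+n_B)^2 * (n_A+n_B-1)) = 2000/900 = 2.2222.
        SD[R] = 1.4907.
Step 4: Continuity-corrected z = (R - 0.5 - E[R]) / SD[R] = (7 - 0.5 - 6.0000) / 1.4907 = 0.3354.
Step 5: Two-sided p-value via normal approximation = 2*(1 - Phi(|z|)) = 0.737316.
Step 6: alpha = 0.1. fail to reject H0.

R = 7, z = 0.3354, p = 0.737316, fail to reject H0.


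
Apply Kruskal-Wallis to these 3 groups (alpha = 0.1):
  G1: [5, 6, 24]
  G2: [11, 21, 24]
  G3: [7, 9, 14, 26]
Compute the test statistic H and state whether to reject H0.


Step 1: Combine all N = 10 observations and assign midranks.
sorted (value, group, rank): (5,G1,1), (6,G1,2), (7,G3,3), (9,G3,4), (11,G2,5), (14,G3,6), (21,G2,7), (24,G1,8.5), (24,G2,8.5), (26,G3,10)
Step 2: Sum ranks within each group.
R_1 = 11.5 (n_1 = 3)
R_2 = 20.5 (n_2 = 3)
R_3 = 23 (n_3 = 4)
Step 3: H = 12/(N(N+1)) * sum(R_i^2/n_i) - 3(N+1)
     = 12/(10*11) * (11.5^2/3 + 20.5^2/3 + 23^2/4) - 3*11
     = 0.109091 * 316.417 - 33
     = 1.518182.
Step 4: Ties present; correction factor C = 1 - 6/(10^3 - 10) = 0.993939. Corrected H = 1.518182 / 0.993939 = 1.527439.
Step 5: Under H0, H ~ chi^2(2); p-value = 0.465930.
Step 6: alpha = 0.1. fail to reject H0.

H = 1.5274, df = 2, p = 0.465930, fail to reject H0.


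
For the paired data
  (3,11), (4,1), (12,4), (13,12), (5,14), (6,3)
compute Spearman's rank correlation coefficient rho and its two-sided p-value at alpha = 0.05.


Step 1: Rank x and y separately (midranks; no ties here).
rank(x): 3->1, 4->2, 12->5, 13->6, 5->3, 6->4
rank(y): 11->4, 1->1, 4->3, 12->5, 14->6, 3->2
Step 2: d_i = R_x(i) - R_y(i); compute d_i^2.
  (1-4)^2=9, (2-1)^2=1, (5-3)^2=4, (6-5)^2=1, (3-6)^2=9, (4-2)^2=4
sum(d^2) = 28.
Step 3: rho = 1 - 6*28 / (6*(6^2 - 1)) = 1 - 168/210 = 0.200000.
Step 4: Under H0, t = rho * sqrt((n-2)/(1-rho^2)) = 0.4082 ~ t(4).
Step 5: Two-sided p-value from the t-distribution with 4 df = 0.704000.
Step 6: alpha = 0.05. fail to reject H0.

rho = 0.2000, p = 0.704000, fail to reject H0 at alpha = 0.05.


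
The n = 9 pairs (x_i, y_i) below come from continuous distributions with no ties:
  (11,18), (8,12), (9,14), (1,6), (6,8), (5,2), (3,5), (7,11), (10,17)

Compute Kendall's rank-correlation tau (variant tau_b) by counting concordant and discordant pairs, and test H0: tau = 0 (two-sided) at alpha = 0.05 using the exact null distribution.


Step 1: Enumerate the 36 unordered pairs (i,j) with i<j and classify each by sign(x_j-x_i) * sign(y_j-y_i).
  (1,2):dx=-3,dy=-6->C; (1,3):dx=-2,dy=-4->C; (1,4):dx=-10,dy=-12->C; (1,5):dx=-5,dy=-10->C
  (1,6):dx=-6,dy=-16->C; (1,7):dx=-8,dy=-13->C; (1,8):dx=-4,dy=-7->C; (1,9):dx=-1,dy=-1->C
  (2,3):dx=+1,dy=+2->C; (2,4):dx=-7,dy=-6->C; (2,5):dx=-2,dy=-4->C; (2,6):dx=-3,dy=-10->C
  (2,7):dx=-5,dy=-7->C; (2,8):dx=-1,dy=-1->C; (2,9):dx=+2,dy=+5->C; (3,4):dx=-8,dy=-8->C
  (3,5):dx=-3,dy=-6->C; (3,6):dx=-4,dy=-12->C; (3,7):dx=-6,dy=-9->C; (3,8):dx=-2,dy=-3->C
  (3,9):dx=+1,dy=+3->C; (4,5):dx=+5,dy=+2->C; (4,6):dx=+4,dy=-4->D; (4,7):dx=+2,dy=-1->D
  (4,8):dx=+6,dy=+5->C; (4,9):dx=+9,dy=+11->C; (5,6):dx=-1,dy=-6->C; (5,7):dx=-3,dy=-3->C
  (5,8):dx=+1,dy=+3->C; (5,9):dx=+4,dy=+9->C; (6,7):dx=-2,dy=+3->D; (6,8):dx=+2,dy=+9->C
  (6,9):dx=+5,dy=+15->C; (7,8):dx=+4,dy=+6->C; (7,9):dx=+7,dy=+12->C; (8,9):dx=+3,dy=+6->C
Step 2: C = 33, D = 3, total pairs = 36.
Step 3: tau = (C - D)/(n(n-1)/2) = (33 - 3)/36 = 0.833333.
Step 4: Exact two-sided p-value (enumerate n! = 362880 permutations of y under H0): p = 0.000854.
Step 5: alpha = 0.05. reject H0.

tau_b = 0.8333 (C=33, D=3), p = 0.000854, reject H0.


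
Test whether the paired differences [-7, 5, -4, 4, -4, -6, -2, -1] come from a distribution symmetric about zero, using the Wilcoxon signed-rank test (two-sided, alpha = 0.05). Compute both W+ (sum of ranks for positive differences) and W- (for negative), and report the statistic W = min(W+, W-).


Step 1: Drop any zero differences (none here) and take |d_i|.
|d| = [7, 5, 4, 4, 4, 6, 2, 1]
Step 2: Midrank |d_i| (ties get averaged ranks).
ranks: |7|->8, |5|->6, |4|->4, |4|->4, |4|->4, |6|->7, |2|->2, |1|->1
Step 3: Attach original signs; sum ranks with positive sign and with negative sign.
W+ = 6 + 4 = 10
W- = 8 + 4 + 4 + 7 + 2 + 1 = 26
(Check: W+ + W- = 36 should equal n(n+1)/2 = 36.)
Step 4: Test statistic W = min(W+, W-) = 10.
Step 5: Ties in |d|, so use the tie-corrected normal approximation.
        E[W] = n(n+1)/4 = 8*9/4 = 18.
        Tie groups: |d|=4 (t=3); sum(t^3 - t) = 24.
        Var[W] = n(n+1)(2n+1)/24 - sum(t^3-t)/48 = 1224/24 - 24/48 = 50.5.
        z = (W - E[W]) / sqrt(Var[W]) = (10 - 18) / 7.1063 = -1.1258.
        Two-sided p = 2*Phi(z) = 0.260269.
Step 6: alpha = 0.05. fail to reject H0.

W+ = 10, W- = 26, W = min = 10, p = 0.260269, fail to reject H0.


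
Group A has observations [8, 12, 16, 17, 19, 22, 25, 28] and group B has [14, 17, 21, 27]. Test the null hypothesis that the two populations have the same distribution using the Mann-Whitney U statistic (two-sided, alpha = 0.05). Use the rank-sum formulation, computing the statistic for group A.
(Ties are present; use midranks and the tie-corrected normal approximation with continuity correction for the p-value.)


Step 1: Combine and sort all 12 observations; assign midranks.
sorted (value, group): (8,X), (12,X), (14,Y), (16,X), (17,X), (17,Y), (19,X), (21,Y), (22,X), (25,X), (27,Y), (28,X)
ranks: 8->1, 12->2, 14->3, 16->4, 17->5.5, 17->5.5, 19->7, 21->8, 22->9, 25->10, 27->11, 28->12
Step 2: Rank sum for X: R1 = 1 + 2 + 4 + 5.5 + 7 + 9 + 10 + 12 = 50.5.
Step 3: U_X = R1 - n1(n1+1)/2 = 50.5 - 8*9/2 = 50.5 - 36 = 14.5.
       U_Y = n1*n2 - U_X = 32 - 14.5 = 17.5.
Step 4: Ties are present, so use the tie-corrected normal approximation (with continuity correction) for the p-value.
Step 5: p-value = 0.864901; compare to alpha = 0.05. fail to reject H0.

U_X = 14.5, p = 0.864901, fail to reject H0 at alpha = 0.05.


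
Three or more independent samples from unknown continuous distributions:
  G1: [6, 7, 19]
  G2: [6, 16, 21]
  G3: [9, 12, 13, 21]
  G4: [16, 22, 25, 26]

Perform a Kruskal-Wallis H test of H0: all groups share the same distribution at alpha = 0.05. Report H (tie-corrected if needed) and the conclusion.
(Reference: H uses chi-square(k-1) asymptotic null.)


Step 1: Combine all N = 14 observations and assign midranks.
sorted (value, group, rank): (6,G1,1.5), (6,G2,1.5), (7,G1,3), (9,G3,4), (12,G3,5), (13,G3,6), (16,G2,7.5), (16,G4,7.5), (19,G1,9), (21,G2,10.5), (21,G3,10.5), (22,G4,12), (25,G4,13), (26,G4,14)
Step 2: Sum ranks within each group.
R_1 = 13.5 (n_1 = 3)
R_2 = 19.5 (n_2 = 3)
R_3 = 25.5 (n_3 = 4)
R_4 = 46.5 (n_4 = 4)
Step 3: H = 12/(N(N+1)) * sum(R_i^2/n_i) - 3(N+1)
     = 12/(14*15) * (13.5^2/3 + 19.5^2/3 + 25.5^2/4 + 46.5^2/4) - 3*15
     = 0.057143 * 890.625 - 45
     = 5.892857.
Step 4: Ties present; correction factor C = 1 - 18/(14^3 - 14) = 0.993407. Corrected H = 5.892857 / 0.993407 = 5.931969.
Step 5: Under H0, H ~ chi^2(3); p-value = 0.114967.
Step 6: alpha = 0.05. fail to reject H0.

H = 5.9320, df = 3, p = 0.114967, fail to reject H0.


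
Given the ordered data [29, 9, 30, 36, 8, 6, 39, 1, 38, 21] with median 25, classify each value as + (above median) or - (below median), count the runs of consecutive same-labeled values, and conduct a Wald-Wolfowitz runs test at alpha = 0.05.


Step 1: Compute median = 25; label A = above, B = below.
Labels in order: ABAABBABAB  (n_A = 5, n_B = 5)
Step 2: Count runs R = 8.
Step 3: Under H0 (random ordering), E[R] = 2*n_A*n_B/(n_A+n_B) + 1 = 2*5*5/10 + 1 = 6.0000.
        Var[R] = 2*n_A*n_B*(2*n_A*n_B - n_A - n_B) / ((n_A+n_B)^2 * (n_A+n_B-1)) = 2000/900 = 2.2222.
        SD[R] = 1.4907.
Step 4: Continuity-corrected z = (R - 0.5 - E[R]) / SD[R] = (8 - 0.5 - 6.0000) / 1.4907 = 1.0062.
Step 5: Two-sided p-value via normal approximation = 2*(1 - Phi(|z|)) = 0.314305.
Step 6: alpha = 0.05. fail to reject H0.

R = 8, z = 1.0062, p = 0.314305, fail to reject H0.


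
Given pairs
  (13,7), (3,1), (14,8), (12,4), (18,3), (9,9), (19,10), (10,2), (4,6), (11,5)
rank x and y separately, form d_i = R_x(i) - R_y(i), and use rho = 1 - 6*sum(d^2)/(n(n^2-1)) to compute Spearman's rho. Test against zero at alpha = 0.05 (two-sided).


Step 1: Rank x and y separately (midranks; no ties here).
rank(x): 13->7, 3->1, 14->8, 12->6, 18->9, 9->3, 19->10, 10->4, 4->2, 11->5
rank(y): 7->7, 1->1, 8->8, 4->4, 3->3, 9->9, 10->10, 2->2, 6->6, 5->5
Step 2: d_i = R_x(i) - R_y(i); compute d_i^2.
  (7-7)^2=0, (1-1)^2=0, (8-8)^2=0, (6-4)^2=4, (9-3)^2=36, (3-9)^2=36, (10-10)^2=0, (4-2)^2=4, (2-6)^2=16, (5-5)^2=0
sum(d^2) = 96.
Step 3: rho = 1 - 6*96 / (10*(10^2 - 1)) = 1 - 576/990 = 0.418182.
Step 4: Under H0, t = rho * sqrt((n-2)/(1-rho^2)) = 1.3021 ~ t(8).
Step 5: Two-sided p-value from the t-distribution with 8 df = 0.229113.
Step 6: alpha = 0.05. fail to reject H0.

rho = 0.4182, p = 0.229113, fail to reject H0 at alpha = 0.05.


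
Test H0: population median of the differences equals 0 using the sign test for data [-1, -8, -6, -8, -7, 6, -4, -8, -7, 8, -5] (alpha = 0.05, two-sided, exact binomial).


Step 1: Discard zero differences. Original n = 11; n_eff = number of nonzero differences = 11.
Nonzero differences (with sign): -1, -8, -6, -8, -7, +6, -4, -8, -7, +8, -5
Step 2: Count signs: positive = 2, negative = 9.
Step 3: Under H0: P(positive) = 0.5, so the number of positives S ~ Bin(11, 0.5).
Step 4: Two-sided exact p-value = sum of Bin(11,0.5) probabilities at or below the observed probability = 0.065430.
Step 5: alpha = 0.05. fail to reject H0.

n_eff = 11, pos = 2, neg = 9, p = 0.065430, fail to reject H0.


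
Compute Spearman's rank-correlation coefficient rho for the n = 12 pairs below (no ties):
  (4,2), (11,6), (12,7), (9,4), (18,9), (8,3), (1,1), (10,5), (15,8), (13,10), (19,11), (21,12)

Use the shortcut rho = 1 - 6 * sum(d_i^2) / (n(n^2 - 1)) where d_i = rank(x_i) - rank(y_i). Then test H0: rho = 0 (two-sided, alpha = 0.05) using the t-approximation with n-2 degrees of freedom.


Step 1: Rank x and y separately (midranks; no ties here).
rank(x): 4->2, 11->6, 12->7, 9->4, 18->10, 8->3, 1->1, 10->5, 15->9, 13->8, 19->11, 21->12
rank(y): 2->2, 6->6, 7->7, 4->4, 9->9, 3->3, 1->1, 5->5, 8->8, 10->10, 11->11, 12->12
Step 2: d_i = R_x(i) - R_y(i); compute d_i^2.
  (2-2)^2=0, (6-6)^2=0, (7-7)^2=0, (4-4)^2=0, (10-9)^2=1, (3-3)^2=0, (1-1)^2=0, (5-5)^2=0, (9-8)^2=1, (8-10)^2=4, (11-11)^2=0, (12-12)^2=0
sum(d^2) = 6.
Step 3: rho = 1 - 6*6 / (12*(12^2 - 1)) = 1 - 36/1716 = 0.979021.
Step 4: Under H0, t = rho * sqrt((n-2)/(1-rho^2)) = 15.1941 ~ t(10).
Step 5: Two-sided p-value from the t-distribution with 10 df = 0.000000.
Step 6: alpha = 0.05. reject H0.

rho = 0.9790, p = 0.000000, reject H0 at alpha = 0.05.


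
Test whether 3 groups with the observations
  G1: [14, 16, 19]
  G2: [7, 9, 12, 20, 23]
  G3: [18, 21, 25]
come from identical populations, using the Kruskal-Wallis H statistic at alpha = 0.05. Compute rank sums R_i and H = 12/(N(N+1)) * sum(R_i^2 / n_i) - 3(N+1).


Step 1: Combine all N = 11 observations and assign midranks.
sorted (value, group, rank): (7,G2,1), (9,G2,2), (12,G2,3), (14,G1,4), (16,G1,5), (18,G3,6), (19,G1,7), (20,G2,8), (21,G3,9), (23,G2,10), (25,G3,11)
Step 2: Sum ranks within each group.
R_1 = 16 (n_1 = 3)
R_2 = 24 (n_2 = 5)
R_3 = 26 (n_3 = 3)
Step 3: H = 12/(N(N+1)) * sum(R_i^2/n_i) - 3(N+1)
     = 12/(11*12) * (16^2/3 + 24^2/5 + 26^2/3) - 3*12
     = 0.090909 * 425.867 - 36
     = 2.715152.
Step 4: No ties, so H is used without correction.
Step 5: Under H0, H ~ chi^2(2); p-value = 0.257284.
Step 6: alpha = 0.05. fail to reject H0.

H = 2.7152, df = 2, p = 0.257284, fail to reject H0.


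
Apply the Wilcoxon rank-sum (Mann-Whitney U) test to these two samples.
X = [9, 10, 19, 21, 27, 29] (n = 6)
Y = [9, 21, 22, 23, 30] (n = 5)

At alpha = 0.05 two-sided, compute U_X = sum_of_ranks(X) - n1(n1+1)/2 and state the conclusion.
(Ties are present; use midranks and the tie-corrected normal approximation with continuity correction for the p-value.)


Step 1: Combine and sort all 11 observations; assign midranks.
sorted (value, group): (9,X), (9,Y), (10,X), (19,X), (21,X), (21,Y), (22,Y), (23,Y), (27,X), (29,X), (30,Y)
ranks: 9->1.5, 9->1.5, 10->3, 19->4, 21->5.5, 21->5.5, 22->7, 23->8, 27->9, 29->10, 30->11
Step 2: Rank sum for X: R1 = 1.5 + 3 + 4 + 5.5 + 9 + 10 = 33.
Step 3: U_X = R1 - n1(n1+1)/2 = 33 - 6*7/2 = 33 - 21 = 12.
       U_Y = n1*n2 - U_X = 30 - 12 = 18.
Step 4: Ties are present, so use the tie-corrected normal approximation (with continuity correction) for the p-value.
Step 5: p-value = 0.646576; compare to alpha = 0.05. fail to reject H0.

U_X = 12, p = 0.646576, fail to reject H0 at alpha = 0.05.


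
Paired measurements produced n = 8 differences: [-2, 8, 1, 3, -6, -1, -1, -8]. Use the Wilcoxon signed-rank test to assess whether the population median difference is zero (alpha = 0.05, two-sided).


Step 1: Drop any zero differences (none here) and take |d_i|.
|d| = [2, 8, 1, 3, 6, 1, 1, 8]
Step 2: Midrank |d_i| (ties get averaged ranks).
ranks: |2|->4, |8|->7.5, |1|->2, |3|->5, |6|->6, |1|->2, |1|->2, |8|->7.5
Step 3: Attach original signs; sum ranks with positive sign and with negative sign.
W+ = 7.5 + 2 + 5 = 14.5
W- = 4 + 6 + 2 + 2 + 7.5 = 21.5
(Check: W+ + W- = 36 should equal n(n+1)/2 = 36.)
Step 4: Test statistic W = min(W+, W-) = 14.5.
Step 5: Ties in |d|, so use the tie-corrected normal approximation.
        E[W] = n(n+1)/4 = 8*9/4 = 18.
        Tie groups: |d|=1 (t=3), |d|=8 (t=2); sum(t^3 - t) = 30.
        Var[W] = n(n+1)(2n+1)/24 - sum(t^3-t)/48 = 1224/24 - 30/48 = 50.375.
        z = (W - E[W]) / sqrt(Var[W]) = (14.5 - 18) / 7.0975 = -0.4931.
        Two-sided p = 2*Phi(z) = 0.621921.
Step 6: alpha = 0.05. fail to reject H0.

W+ = 14.5, W- = 21.5, W = min = 14.5, p = 0.621921, fail to reject H0.


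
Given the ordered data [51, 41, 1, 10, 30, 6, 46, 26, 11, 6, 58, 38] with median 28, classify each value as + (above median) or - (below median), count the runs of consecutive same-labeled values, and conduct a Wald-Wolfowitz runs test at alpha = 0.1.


Step 1: Compute median = 28; label A = above, B = below.
Labels in order: AABBABABBBAA  (n_A = 6, n_B = 6)
Step 2: Count runs R = 7.
Step 3: Under H0 (random ordering), E[R] = 2*n_A*n_B/(n_A+n_B) + 1 = 2*6*6/12 + 1 = 7.0000.
        Var[R] = 2*n_A*n_B*(2*n_A*n_B - n_A - n_B) / ((n_A+n_B)^2 * (n_A+n_B-1)) = 4320/1584 = 2.7273.
        SD[R] = 1.6514.
Step 4: R = E[R], so z = 0 with no continuity correction.
Step 5: Two-sided p-value via normal approximation = 2*(1 - Phi(|z|)) = 1.000000.
Step 6: alpha = 0.1. fail to reject H0.

R = 7, z = 0.0000, p = 1.000000, fail to reject H0.


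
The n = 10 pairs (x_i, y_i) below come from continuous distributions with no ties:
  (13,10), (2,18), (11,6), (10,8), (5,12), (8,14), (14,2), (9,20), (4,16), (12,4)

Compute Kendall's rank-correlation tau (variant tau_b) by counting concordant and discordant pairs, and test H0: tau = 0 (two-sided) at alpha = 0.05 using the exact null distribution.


Step 1: Enumerate the 45 unordered pairs (i,j) with i<j and classify each by sign(x_j-x_i) * sign(y_j-y_i).
  (1,2):dx=-11,dy=+8->D; (1,3):dx=-2,dy=-4->C; (1,4):dx=-3,dy=-2->C; (1,5):dx=-8,dy=+2->D
  (1,6):dx=-5,dy=+4->D; (1,7):dx=+1,dy=-8->D; (1,8):dx=-4,dy=+10->D; (1,9):dx=-9,dy=+6->D
  (1,10):dx=-1,dy=-6->C; (2,3):dx=+9,dy=-12->D; (2,4):dx=+8,dy=-10->D; (2,5):dx=+3,dy=-6->D
  (2,6):dx=+6,dy=-4->D; (2,7):dx=+12,dy=-16->D; (2,8):dx=+7,dy=+2->C; (2,9):dx=+2,dy=-2->D
  (2,10):dx=+10,dy=-14->D; (3,4):dx=-1,dy=+2->D; (3,5):dx=-6,dy=+6->D; (3,6):dx=-3,dy=+8->D
  (3,7):dx=+3,dy=-4->D; (3,8):dx=-2,dy=+14->D; (3,9):dx=-7,dy=+10->D; (3,10):dx=+1,dy=-2->D
  (4,5):dx=-5,dy=+4->D; (4,6):dx=-2,dy=+6->D; (4,7):dx=+4,dy=-6->D; (4,8):dx=-1,dy=+12->D
  (4,9):dx=-6,dy=+8->D; (4,10):dx=+2,dy=-4->D; (5,6):dx=+3,dy=+2->C; (5,7):dx=+9,dy=-10->D
  (5,8):dx=+4,dy=+8->C; (5,9):dx=-1,dy=+4->D; (5,10):dx=+7,dy=-8->D; (6,7):dx=+6,dy=-12->D
  (6,8):dx=+1,dy=+6->C; (6,9):dx=-4,dy=+2->D; (6,10):dx=+4,dy=-10->D; (7,8):dx=-5,dy=+18->D
  (7,9):dx=-10,dy=+14->D; (7,10):dx=-2,dy=+2->D; (8,9):dx=-5,dy=-4->C; (8,10):dx=+3,dy=-16->D
  (9,10):dx=+8,dy=-12->D
Step 2: C = 8, D = 37, total pairs = 45.
Step 3: tau = (C - D)/(n(n-1)/2) = (8 - 37)/45 = -0.644444.
Step 4: Exact two-sided p-value (enumerate n! = 3628800 permutations of y under H0): p = 0.009148.
Step 5: alpha = 0.05. reject H0.

tau_b = -0.6444 (C=8, D=37), p = 0.009148, reject H0.


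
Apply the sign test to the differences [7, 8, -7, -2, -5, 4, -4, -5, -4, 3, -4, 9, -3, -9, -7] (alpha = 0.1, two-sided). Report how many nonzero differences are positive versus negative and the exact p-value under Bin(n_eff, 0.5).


Step 1: Discard zero differences. Original n = 15; n_eff = number of nonzero differences = 15.
Nonzero differences (with sign): +7, +8, -7, -2, -5, +4, -4, -5, -4, +3, -4, +9, -3, -9, -7
Step 2: Count signs: positive = 5, negative = 10.
Step 3: Under H0: P(positive) = 0.5, so the number of positives S ~ Bin(15, 0.5).
Step 4: Two-sided exact p-value = sum of Bin(15,0.5) probabilities at or below the observed probability = 0.301758.
Step 5: alpha = 0.1. fail to reject H0.

n_eff = 15, pos = 5, neg = 10, p = 0.301758, fail to reject H0.


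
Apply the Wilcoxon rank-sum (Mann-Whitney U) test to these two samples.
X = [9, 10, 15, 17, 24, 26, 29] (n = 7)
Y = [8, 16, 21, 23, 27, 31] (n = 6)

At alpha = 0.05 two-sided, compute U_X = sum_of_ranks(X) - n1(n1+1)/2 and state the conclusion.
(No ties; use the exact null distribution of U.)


Step 1: Combine and sort all 13 observations; assign midranks.
sorted (value, group): (8,Y), (9,X), (10,X), (15,X), (16,Y), (17,X), (21,Y), (23,Y), (24,X), (26,X), (27,Y), (29,X), (31,Y)
ranks: 8->1, 9->2, 10->3, 15->4, 16->5, 17->6, 21->7, 23->8, 24->9, 26->10, 27->11, 29->12, 31->13
Step 2: Rank sum for X: R1 = 2 + 3 + 4 + 6 + 9 + 10 + 12 = 46.
Step 3: U_X = R1 - n1(n1+1)/2 = 46 - 7*8/2 = 46 - 28 = 18.
       U_Y = n1*n2 - U_X = 42 - 18 = 24.
Step 4: No ties, so the exact null distribution of U (based on enumerating the C(13,7) = 1716 equally likely rank assignments) gives the two-sided p-value.
Step 5: p-value = 0.730769; compare to alpha = 0.05. fail to reject H0.

U_X = 18, p = 0.730769, fail to reject H0 at alpha = 0.05.


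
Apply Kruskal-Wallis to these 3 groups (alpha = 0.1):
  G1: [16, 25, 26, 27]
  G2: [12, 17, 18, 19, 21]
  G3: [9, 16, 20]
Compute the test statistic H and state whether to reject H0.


Step 1: Combine all N = 12 observations and assign midranks.
sorted (value, group, rank): (9,G3,1), (12,G2,2), (16,G1,3.5), (16,G3,3.5), (17,G2,5), (18,G2,6), (19,G2,7), (20,G3,8), (21,G2,9), (25,G1,10), (26,G1,11), (27,G1,12)
Step 2: Sum ranks within each group.
R_1 = 36.5 (n_1 = 4)
R_2 = 29 (n_2 = 5)
R_3 = 12.5 (n_3 = 3)
Step 3: H = 12/(N(N+1)) * sum(R_i^2/n_i) - 3(N+1)
     = 12/(12*13) * (36.5^2/4 + 29^2/5 + 12.5^2/3) - 3*13
     = 0.076923 * 553.346 - 39
     = 3.565064.
Step 4: Ties present; correction factor C = 1 - 6/(12^3 - 12) = 0.996503. Corrected H = 3.565064 / 0.996503 = 3.577573.
Step 5: Under H0, H ~ chi^2(2); p-value = 0.167163.
Step 6: alpha = 0.1. fail to reject H0.

H = 3.5776, df = 2, p = 0.167163, fail to reject H0.


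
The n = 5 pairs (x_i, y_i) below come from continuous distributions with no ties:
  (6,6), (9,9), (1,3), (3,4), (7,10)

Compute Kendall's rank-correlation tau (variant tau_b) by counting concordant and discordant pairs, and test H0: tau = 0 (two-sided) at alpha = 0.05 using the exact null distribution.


Step 1: Enumerate the 10 unordered pairs (i,j) with i<j and classify each by sign(x_j-x_i) * sign(y_j-y_i).
  (1,2):dx=+3,dy=+3->C; (1,3):dx=-5,dy=-3->C; (1,4):dx=-3,dy=-2->C; (1,5):dx=+1,dy=+4->C
  (2,3):dx=-8,dy=-6->C; (2,4):dx=-6,dy=-5->C; (2,5):dx=-2,dy=+1->D; (3,4):dx=+2,dy=+1->C
  (3,5):dx=+6,dy=+7->C; (4,5):dx=+4,dy=+6->C
Step 2: C = 9, D = 1, total pairs = 10.
Step 3: tau = (C - D)/(n(n-1)/2) = (9 - 1)/10 = 0.800000.
Step 4: Exact two-sided p-value (enumerate n! = 120 permutations of y under H0): p = 0.083333.
Step 5: alpha = 0.05. fail to reject H0.

tau_b = 0.8000 (C=9, D=1), p = 0.083333, fail to reject H0.


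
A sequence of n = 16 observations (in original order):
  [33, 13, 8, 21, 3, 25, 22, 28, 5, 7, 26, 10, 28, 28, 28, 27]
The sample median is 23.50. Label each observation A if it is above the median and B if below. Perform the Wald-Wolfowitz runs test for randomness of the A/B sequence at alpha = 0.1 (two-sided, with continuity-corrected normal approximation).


Step 1: Compute median = 23.50; label A = above, B = below.
Labels in order: ABBBBABABBABAAAA  (n_A = 8, n_B = 8)
Step 2: Count runs R = 9.
Step 3: Under H0 (random ordering), E[R] = 2*n_A*n_B/(n_A+n_B) + 1 = 2*8*8/16 + 1 = 9.0000.
        Var[R] = 2*n_A*n_B*(2*n_A*n_B - n_A - n_B) / ((n_A+n_B)^2 * (n_A+n_B-1)) = 14336/3840 = 3.7333.
        SD[R] = 1.9322.
Step 4: R = E[R], so z = 0 with no continuity correction.
Step 5: Two-sided p-value via normal approximation = 2*(1 - Phi(|z|)) = 1.000000.
Step 6: alpha = 0.1. fail to reject H0.

R = 9, z = 0.0000, p = 1.000000, fail to reject H0.


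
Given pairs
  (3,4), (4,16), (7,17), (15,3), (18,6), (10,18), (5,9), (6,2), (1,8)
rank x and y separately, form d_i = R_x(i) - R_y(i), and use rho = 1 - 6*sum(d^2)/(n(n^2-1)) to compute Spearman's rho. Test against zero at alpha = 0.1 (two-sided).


Step 1: Rank x and y separately (midranks; no ties here).
rank(x): 3->2, 4->3, 7->6, 15->8, 18->9, 10->7, 5->4, 6->5, 1->1
rank(y): 4->3, 16->7, 17->8, 3->2, 6->4, 18->9, 9->6, 2->1, 8->5
Step 2: d_i = R_x(i) - R_y(i); compute d_i^2.
  (2-3)^2=1, (3-7)^2=16, (6-8)^2=4, (8-2)^2=36, (9-4)^2=25, (7-9)^2=4, (4-6)^2=4, (5-1)^2=16, (1-5)^2=16
sum(d^2) = 122.
Step 3: rho = 1 - 6*122 / (9*(9^2 - 1)) = 1 - 732/720 = -0.016667.
Step 4: Under H0, t = rho * sqrt((n-2)/(1-rho^2)) = -0.0441 ~ t(7).
Step 5: Two-sided p-value from the t-distribution with 7 df = 0.966055.
Step 6: alpha = 0.1. fail to reject H0.

rho = -0.0167, p = 0.966055, fail to reject H0 at alpha = 0.1.


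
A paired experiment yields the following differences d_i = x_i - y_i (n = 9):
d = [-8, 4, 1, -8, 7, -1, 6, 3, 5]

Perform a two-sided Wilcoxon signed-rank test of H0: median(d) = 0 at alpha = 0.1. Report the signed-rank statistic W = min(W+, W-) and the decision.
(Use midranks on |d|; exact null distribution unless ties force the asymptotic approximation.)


Step 1: Drop any zero differences (none here) and take |d_i|.
|d| = [8, 4, 1, 8, 7, 1, 6, 3, 5]
Step 2: Midrank |d_i| (ties get averaged ranks).
ranks: |8|->8.5, |4|->4, |1|->1.5, |8|->8.5, |7|->7, |1|->1.5, |6|->6, |3|->3, |5|->5
Step 3: Attach original signs; sum ranks with positive sign and with negative sign.
W+ = 4 + 1.5 + 7 + 6 + 3 + 5 = 26.5
W- = 8.5 + 8.5 + 1.5 = 18.5
(Check: W+ + W- = 45 should equal n(n+1)/2 = 45.)
Step 4: Test statistic W = min(W+, W-) = 18.5.
Step 5: Ties in |d|, so use the tie-corrected normal approximation.
        E[W] = n(n+1)/4 = 9*10/4 = 22.5.
        Tie groups: |d|=1 (t=2), |d|=8 (t=2); sum(t^3 - t) = 12.
        Var[W] = n(n+1)(2n+1)/24 - sum(t^3-t)/48 = 1710/24 - 12/48 = 71.
        z = (W - E[W]) / sqrt(Var[W]) = (18.5 - 22.5) / 8.4261 = -0.4747.
        Two-sided p = 2*Phi(z) = 0.634992.
Step 6: alpha = 0.1. fail to reject H0.

W+ = 26.5, W- = 18.5, W = min = 18.5, p = 0.634992, fail to reject H0.


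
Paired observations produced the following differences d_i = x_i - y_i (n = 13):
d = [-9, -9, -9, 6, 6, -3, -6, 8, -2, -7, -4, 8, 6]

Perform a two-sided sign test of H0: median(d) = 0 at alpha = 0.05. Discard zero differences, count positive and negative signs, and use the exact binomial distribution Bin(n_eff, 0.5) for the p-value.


Step 1: Discard zero differences. Original n = 13; n_eff = number of nonzero differences = 13.
Nonzero differences (with sign): -9, -9, -9, +6, +6, -3, -6, +8, -2, -7, -4, +8, +6
Step 2: Count signs: positive = 5, negative = 8.
Step 3: Under H0: P(positive) = 0.5, so the number of positives S ~ Bin(13, 0.5).
Step 4: Two-sided exact p-value = sum of Bin(13,0.5) probabilities at or below the observed probability = 0.581055.
Step 5: alpha = 0.05. fail to reject H0.

n_eff = 13, pos = 5, neg = 8, p = 0.581055, fail to reject H0.


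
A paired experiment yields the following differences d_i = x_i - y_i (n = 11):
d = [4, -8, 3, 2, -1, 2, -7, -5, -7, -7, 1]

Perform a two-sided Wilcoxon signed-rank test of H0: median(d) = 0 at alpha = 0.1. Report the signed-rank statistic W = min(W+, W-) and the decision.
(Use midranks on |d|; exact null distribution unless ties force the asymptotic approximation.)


Step 1: Drop any zero differences (none here) and take |d_i|.
|d| = [4, 8, 3, 2, 1, 2, 7, 5, 7, 7, 1]
Step 2: Midrank |d_i| (ties get averaged ranks).
ranks: |4|->6, |8|->11, |3|->5, |2|->3.5, |1|->1.5, |2|->3.5, |7|->9, |5|->7, |7|->9, |7|->9, |1|->1.5
Step 3: Attach original signs; sum ranks with positive sign and with negative sign.
W+ = 6 + 5 + 3.5 + 3.5 + 1.5 = 19.5
W- = 11 + 1.5 + 9 + 7 + 9 + 9 = 46.5
(Check: W+ + W- = 66 should equal n(n+1)/2 = 66.)
Step 4: Test statistic W = min(W+, W-) = 19.5.
Step 5: Ties in |d|, so use the tie-corrected normal approximation.
        E[W] = n(n+1)/4 = 11*12/4 = 33.
        Tie groups: |d|=1 (t=2), |d|=2 (t=2), |d|=7 (t=3); sum(t^3 - t) = 36.
        Var[W] = n(n+1)(2n+1)/24 - sum(t^3-t)/48 = 3036/24 - 36/48 = 125.75.
        z = (W - E[W]) / sqrt(Var[W]) = (19.5 - 33) / 11.2138 = -1.2039.
        Two-sided p = 2*Phi(z) = 0.228640.
Step 6: alpha = 0.1. fail to reject H0.

W+ = 19.5, W- = 46.5, W = min = 19.5, p = 0.228640, fail to reject H0.


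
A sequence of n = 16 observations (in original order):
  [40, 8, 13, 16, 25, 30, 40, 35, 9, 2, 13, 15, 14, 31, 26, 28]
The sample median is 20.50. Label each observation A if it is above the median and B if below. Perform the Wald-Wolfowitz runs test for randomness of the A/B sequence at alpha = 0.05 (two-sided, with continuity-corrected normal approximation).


Step 1: Compute median = 20.50; label A = above, B = below.
Labels in order: ABBBAAAABBBBBAAA  (n_A = 8, n_B = 8)
Step 2: Count runs R = 5.
Step 3: Under H0 (random ordering), E[R] = 2*n_A*n_B/(n_A+n_B) + 1 = 2*8*8/16 + 1 = 9.0000.
        Var[R] = 2*n_A*n_B*(2*n_A*n_B - n_A - n_B) / ((n_A+n_B)^2 * (n_A+n_B-1)) = 14336/3840 = 3.7333.
        SD[R] = 1.9322.
Step 4: Continuity-corrected z = (R + 0.5 - E[R]) / SD[R] = (5 + 0.5 - 9.0000) / 1.9322 = -1.8114.
Step 5: Two-sided p-value via normal approximation = 2*(1 - Phi(|z|)) = 0.070076.
Step 6: alpha = 0.05. fail to reject H0.

R = 5, z = -1.8114, p = 0.070076, fail to reject H0.
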